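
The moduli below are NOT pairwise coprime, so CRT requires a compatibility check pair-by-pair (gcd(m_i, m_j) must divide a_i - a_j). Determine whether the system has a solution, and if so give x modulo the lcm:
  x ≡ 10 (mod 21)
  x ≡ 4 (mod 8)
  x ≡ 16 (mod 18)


Moduli 21, 8, 18 are not pairwise coprime, so CRT works modulo lcm(m_i) when all pairwise compatibility conditions hold.
Pairwise compatibility: gcd(m_i, m_j) must divide a_i - a_j for every pair.
Merge one congruence at a time:
  Start: x ≡ 10 (mod 21).
  Combine with x ≡ 4 (mod 8): gcd(21, 8) = 1; 4 - 10 = -6, which IS divisible by 1, so compatible.
    Write x = 10 + 21·t and substitute into x ≡ 4 (mod 8): 21·t ≡ 4 − 10 = -6 (mod 8).
    Reduce coefficients mod 8: 5·t ≡ 2 (mod 8).
    The inverse of 5 mod 8 is 5 (since 5·5 = 25 = 3·8 + 1), so t ≡ 5·2 = 10 ≡ 2 (mod 8).
    Then x = 10 + 21·2 = 52, valid modulo lcm(21, 8) = 168: x ≡ 52 (mod 168).
  Combine with x ≡ 16 (mod 18): gcd(168, 18) = 6; 16 - 52 = -36, which IS divisible by 6, so compatible.
    Write x = 52 + 168·t and substitute into x ≡ 16 (mod 18): 168·t ≡ 16 − 52 = -36 (mod 18).
    Divide the congruence (and modulus) by g = 6: 28·t ≡ -6 (mod 3).
    Reduce coefficients mod 3: 1·t ≡ 0 (mod 3).
    So t ≡ 0 (mod 3).
    Then x = 52 + 168·0 = 52, valid modulo lcm(168, 18) = 504: x ≡ 52 (mod 504).
Verify: 52 mod 21 = 10, 52 mod 8 = 4, 52 mod 18 = 16.

x ≡ 52 (mod 504).


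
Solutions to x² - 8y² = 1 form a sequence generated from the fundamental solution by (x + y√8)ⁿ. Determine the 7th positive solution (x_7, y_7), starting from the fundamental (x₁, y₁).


Step 1: Find the fundamental solution (x₁, y₁) of x² - 8y² = 1.
  Expand √8 as a continued fraction. a₀ = ⌊√8⌋ = 2; iterate m_{k+1} = d_k·a_k − m_k, d_{k+1} = (8 − m_{k+1}²)/d_k, a_{k+1} = ⌊(a₀ + m_{k+1})/d_{k+1}⌋ (starting m₀ = 0, d₀ = 1), with convergents p_k = a_k·p_{k-1} + p_{k-2}, q_k = a_k·q_{k-1} + q_{k-2} (p₋₁ = 1, q₋₁ = 0):
  k = 0: a₀ = 2; p₀/q₀ = 2/1; p₀² − 8·q₀² = 4 − 8 = -4.
  k = 1: m = 2, d = 4, a = ⌊(2 + 2)/4⌋ = 1; p/q = (1·2 + 1)/(1·1 + 0) = 3/1; p² − 8·q² = 9 − 8 = 1.
  The first convergent with p² − 8·q² = 1 gives the fundamental solution (x₁, y₁) = (3, 1).
Step 2: Apply the recurrence (x_{n+1}, y_{n+1}) = (x₁x_n + 8y₁y_n, x₁y_n + y₁x_n) repeatedly.
  From (x_1, y_1) = (3, 1): x_2 = 3·3 + 8·1·1 = 17; y_2 = 3·1 + 1·3 = 6.
  From (x_2, y_2) = (17, 6): x_3 = 3·17 + 8·1·6 = 99; y_3 = 3·6 + 1·17 = 35.
  From (x_3, y_3) = (99, 35): x_4 = 3·99 + 8·1·35 = 577; y_4 = 3·35 + 1·99 = 204.
  From (x_4, y_4) = (577, 204): x_5 = 3·577 + 8·1·204 = 3363; y_5 = 3·204 + 1·577 = 1189.
  From (x_5, y_5) = (3363, 1189): x_6 = 3·3363 + 8·1·1189 = 19601; y_6 = 3·1189 + 1·3363 = 6930.
  From (x_6, y_6) = (19601, 6930): x_7 = 3·19601 + 8·1·6930 = 114243; y_7 = 3·6930 + 1·19601 = 40391.
Step 3: Verify x_7² - 8·y_7² = 13051463049 - 13051463048 = 1 (should be 1). ✓

(x_1, y_1) = (3, 1); (x_7, y_7) = (114243, 40391).


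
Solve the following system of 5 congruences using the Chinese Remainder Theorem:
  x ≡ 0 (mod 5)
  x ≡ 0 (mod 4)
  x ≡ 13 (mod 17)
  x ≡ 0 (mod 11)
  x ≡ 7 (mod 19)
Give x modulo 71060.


Product of moduli M = 5 · 4 · 17 · 11 · 19 = 71060.
Merge one congruence at a time:
  Start: x ≡ 0 (mod 5).
  Combine with x ≡ 0 (mod 4); new modulus lcm = 20.
    Write x = 0 + 5·t and substitute into x ≡ 0 (mod 4): 5·t ≡ 0 − 0 = 0 (mod 4).
    Reduce coefficients mod 4: 1·t ≡ 0 (mod 4).
    So t ≡ 0 (mod 4).
    Then x = 0 + 5·0 = 0, valid modulo lcm(5, 4) = 20: x ≡ 0 (mod 20).
  Combine with x ≡ 13 (mod 17); new modulus lcm = 340.
    Write x = 0 + 20·t and substitute into x ≡ 13 (mod 17): 20·t ≡ 13 − 0 = 13 (mod 17).
    Reduce coefficients mod 17: 3·t ≡ 13 (mod 17).
    The inverse of 3 mod 17 is 6 (since 3·6 = 18 = 1·17 + 1), so t ≡ 6·13 = 78 ≡ 10 (mod 17).
    Then x = 0 + 20·10 = 200, valid modulo lcm(20, 17) = 340: x ≡ 200 (mod 340).
  Combine with x ≡ 0 (mod 11); new modulus lcm = 3740.
    Write x = 200 + 340·t and substitute into x ≡ 0 (mod 11): 340·t ≡ 0 − 200 = -200 (mod 11).
    Reduce coefficients mod 11: 10·t ≡ 9 (mod 11).
    The inverse of 10 mod 11 is 10 (since 10·10 = 100 = 9·11 + 1), so t ≡ 10·9 = 90 ≡ 2 (mod 11).
    Then x = 200 + 340·2 = 880, valid modulo lcm(340, 11) = 3740: x ≡ 880 (mod 3740).
  Combine with x ≡ 7 (mod 19); new modulus lcm = 71060.
    Write x = 880 + 3740·t and substitute into x ≡ 7 (mod 19): 3740·t ≡ 7 − 880 = -873 (mod 19).
    Reduce coefficients mod 19: 16·t ≡ 1 (mod 19).
    The inverse of 16 mod 19 is 6 (since 16·6 = 96 = 5·19 + 1), so t ≡ 6·1 = 6 ≡ 6 (mod 19).
    Then x = 880 + 3740·6 = 23320, valid modulo lcm(3740, 19) = 71060: x ≡ 23320 (mod 71060).
Verify against each original: 23320 mod 5 = 0, 23320 mod 4 = 0, 23320 mod 17 = 13, 23320 mod 11 = 0, 23320 mod 19 = 7.

x ≡ 23320 (mod 71060).


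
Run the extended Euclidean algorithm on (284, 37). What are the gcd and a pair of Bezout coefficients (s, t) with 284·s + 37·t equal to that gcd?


Euclidean algorithm on (284, 37) — divide until remainder is 0:
  284 = 7 · 37 + 25
  37 = 1 · 25 + 12
  25 = 2 · 12 + 1
  12 = 12 · 1 + 0
gcd(284, 37) = 1.
Track Bezout coefficients alongside the remainders: start with r₀ = 284 = a·1 + b·0 (s = 1, t = 0) and r₁ = 37 = a·0 + b·1 (s = 0, t = 1); each new remainder r_{k+1} = r_{k-1} − q_k·r_k inherits s_{k+1} = s_{k-1} − q_k·s_k, t_{k+1} = t_{k-1} − q_k·t_k, so r_k = a·s_k + b·t_k at every step:
  q = 7: r = 25, s = 1 − 7·0 = 1, t = 0 − 7·1 = -7  (check: 284·1 + 37·(-7) = 25)
  q = 1: r = 12, s = 0 − 1·1 = -1, t = 1 − 1·(-7) = 8  (check: 284·(-1) + 37·8 = 12)
  q = 2: r = 1, s = 1 − 2·(-1) = 3, t = -7 − 2·8 = -23  (check: 284·3 + 37·(-23) = 1)
The row with r = 1 (the gcd) gives the Bezout coefficients s = 3, t = -23.
Result: 284 · (3) + 37 · (-23) = 1.

gcd(284, 37) = 1; s = 3, t = -23 (check: 284·3 + 37·(-23) = 1).


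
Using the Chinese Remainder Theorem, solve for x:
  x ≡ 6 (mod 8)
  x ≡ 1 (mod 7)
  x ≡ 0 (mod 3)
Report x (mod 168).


Moduli 8, 7, 3 are pairwise coprime; by CRT there is a unique solution modulo M = 8 · 7 · 3 = 168.
Solve pairwise, accumulating the modulus:
  Start with x ≡ 6 (mod 8).
  Combine with x ≡ 1 (mod 7): since gcd(8, 7) = 1, we get a unique residue mod 56.
    Write x = 6 + 8·t and substitute into x ≡ 1 (mod 7): 8·t ≡ 1 − 6 = -5 (mod 7).
    Reduce coefficients mod 7: 1·t ≡ 2 (mod 7).
    So t ≡ 2 (mod 7).
    Then x = 6 + 8·2 = 22, valid modulo lcm(8, 7) = 56: x ≡ 22 (mod 56).
  Combine with x ≡ 0 (mod 3): since gcd(56, 3) = 1, we get a unique residue mod 168.
    Write x = 22 + 56·t and substitute into x ≡ 0 (mod 3): 56·t ≡ 0 − 22 = -22 (mod 3).
    Reduce coefficients mod 3: 2·t ≡ 2 (mod 3).
    The inverse of 2 mod 3 is 2 (since 2·2 = 4 = 1·3 + 1), so t ≡ 2·2 = 4 ≡ 1 (mod 3).
    Then x = 22 + 56·1 = 78, valid modulo lcm(56, 3) = 168: x ≡ 78 (mod 168).
Verify: 78 mod 8 = 6 ✓, 78 mod 7 = 1 ✓, 78 mod 3 = 0 ✓.

x ≡ 78 (mod 168).


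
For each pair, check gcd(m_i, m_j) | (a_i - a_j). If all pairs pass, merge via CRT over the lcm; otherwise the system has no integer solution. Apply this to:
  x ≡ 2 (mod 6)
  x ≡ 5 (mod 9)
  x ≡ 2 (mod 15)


Moduli 6, 9, 15 are not pairwise coprime, so CRT works modulo lcm(m_i) when all pairwise compatibility conditions hold.
Pairwise compatibility: gcd(m_i, m_j) must divide a_i - a_j for every pair.
Merge one congruence at a time:
  Start: x ≡ 2 (mod 6).
  Combine with x ≡ 5 (mod 9): gcd(6, 9) = 3; 5 - 2 = 3, which IS divisible by 3, so compatible.
    Write x = 2 + 6·t and substitute into x ≡ 5 (mod 9): 6·t ≡ 5 − 2 = 3 (mod 9).
    Divide the congruence (and modulus) by g = 3: 2·t ≡ 1 (mod 3).
    The inverse of 2 mod 3 is 2 (since 2·2 = 4 = 1·3 + 1), so t ≡ 2·1 = 2 ≡ 2 (mod 3).
    Then x = 2 + 6·2 = 14, valid modulo lcm(6, 9) = 18: x ≡ 14 (mod 18).
  Combine with x ≡ 2 (mod 15): gcd(18, 15) = 3; 2 - 14 = -12, which IS divisible by 3, so compatible.
    Write x = 14 + 18·t and substitute into x ≡ 2 (mod 15): 18·t ≡ 2 − 14 = -12 (mod 15).
    Divide the congruence (and modulus) by g = 3: 6·t ≡ -4 (mod 5).
    Reduce coefficients mod 5: 1·t ≡ 1 (mod 5).
    So t ≡ 1 (mod 5).
    Then x = 14 + 18·1 = 32, valid modulo lcm(18, 15) = 90: x ≡ 32 (mod 90).
Verify: 32 mod 6 = 2, 32 mod 9 = 5, 32 mod 15 = 2.

x ≡ 32 (mod 90).


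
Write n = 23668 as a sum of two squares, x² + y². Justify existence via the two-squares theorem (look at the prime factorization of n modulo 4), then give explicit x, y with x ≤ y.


Step 1: Factor n = 23668 = 2^2 · 61 · 97.
Step 2: Check the mod-4 condition on each prime factor: 2 = 2 (special); 61 ≡ 1 (mod 4), exponent 1; 97 ≡ 1 (mod 4), exponent 1.
All primes ≡ 3 (mod 4) appear to even exponent (or don't appear), so by the two-squares theorem n IS expressible as a sum of two squares.
Step 3: Build a representation. Group n = k² · m with k = 2 and m = 61 · 97 = 5917 (a product of primes ≡ 1 (mod 4)); a representation of m scales to one of n via (k·x)² + (k·y)² = k²(x² + y²). Each prime p ≡ 1 (mod 4) is itself a sum of two squares; find a² by testing p − a² for a perfect square:
  61: 61 − 1² = 60, 61 − 2² = 57, 61 − 3² = 52, 61 − 4² = 45, 61 − 5² = 36 = 6² ⇒ 61 = 5² + 6².
  97: 97 − 1² = 96, 97 − 2² = 93, 97 − 3² = 88, 97 − 4² = 81 = 9² ⇒ 97 = 4² + 9².
  Combine using the Brahmagupta–Fibonacci identity (a² + b²)(c² + d²) = (ac − bd)² + (ad + bc)² = (ac + bd)² + (ad − bc)²:
  61 · 97 = 5917: from (5² + 6²)(4² + 9²), take (5·4 − 6·9, 5·9 + 6·4) = (20 − 54, 45 + 24) = (-34, 69); dropping signs (only squares matter) gives (34, 69); check 34² + 69² = 1156 + 4761 = 5917 ✓.
  Scale by k = 2: (2·34, 2·69) = (68, 138).
Step 4: Order so x ≤ y and verify: 68² + 138² = 4624 + 19044 = 23668 = n. ✓

n = 23668 = 68² + 138² (one valid representation with x ≤ y).


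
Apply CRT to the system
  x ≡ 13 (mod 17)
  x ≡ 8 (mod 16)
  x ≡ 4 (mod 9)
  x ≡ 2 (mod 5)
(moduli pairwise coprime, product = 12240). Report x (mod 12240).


Product of moduli M = 17 · 16 · 9 · 5 = 12240.
Merge one congruence at a time:
  Start: x ≡ 13 (mod 17).
  Combine with x ≡ 8 (mod 16); new modulus lcm = 272.
    Write x = 13 + 17·t and substitute into x ≡ 8 (mod 16): 17·t ≡ 8 − 13 = -5 (mod 16).
    Reduce coefficients mod 16: 1·t ≡ 11 (mod 16).
    So t ≡ 11 (mod 16).
    Then x = 13 + 17·11 = 200, valid modulo lcm(17, 16) = 272: x ≡ 200 (mod 272).
  Combine with x ≡ 4 (mod 9); new modulus lcm = 2448.
    Write x = 200 + 272·t and substitute into x ≡ 4 (mod 9): 272·t ≡ 4 − 200 = -196 (mod 9).
    Reduce coefficients mod 9: 2·t ≡ 2 (mod 9).
    The inverse of 2 mod 9 is 5 (since 2·5 = 10 = 1·9 + 1), so t ≡ 5·2 = 10 ≡ 1 (mod 9).
    Then x = 200 + 272·1 = 472, valid modulo lcm(272, 9) = 2448: x ≡ 472 (mod 2448).
  Combine with x ≡ 2 (mod 5); new modulus lcm = 12240.
    Write x = 472 + 2448·t and substitute into x ≡ 2 (mod 5): 2448·t ≡ 2 − 472 = -470 (mod 5).
    Reduce coefficients mod 5: 3·t ≡ 0 (mod 5).
    The inverse of 3 mod 5 is 2 (since 3·2 = 6 = 1·5 + 1), so t ≡ 2·0 = 0 ≡ 0 (mod 5).
    Then x = 472 + 2448·0 = 472, valid modulo lcm(2448, 5) = 12240: x ≡ 472 (mod 12240).
Verify against each original: 472 mod 17 = 13, 472 mod 16 = 8, 472 mod 9 = 4, 472 mod 5 = 2.

x ≡ 472 (mod 12240).


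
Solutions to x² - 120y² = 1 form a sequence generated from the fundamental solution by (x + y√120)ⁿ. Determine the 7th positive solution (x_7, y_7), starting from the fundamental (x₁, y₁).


Step 1: Find the fundamental solution (x₁, y₁) of x² - 120y² = 1.
  Expand √120 as a continued fraction. a₀ = ⌊√120⌋ = 10; iterate m_{k+1} = d_k·a_k − m_k, d_{k+1} = (120 − m_{k+1}²)/d_k, a_{k+1} = ⌊(a₀ + m_{k+1})/d_{k+1}⌋ (starting m₀ = 0, d₀ = 1), with convergents p_k = a_k·p_{k-1} + p_{k-2}, q_k = a_k·q_{k-1} + q_{k-2} (p₋₁ = 1, q₋₁ = 0):
  k = 0: a₀ = 10; p₀/q₀ = 10/1; p₀² − 120·q₀² = 100 − 120 = -20.
  k = 1: m = 10, d = 20, a = ⌊(10 + 10)/20⌋ = 1; p/q = (1·10 + 1)/(1·1 + 0) = 11/1; p² − 120·q² = 121 − 120 = 1.
  The first convergent with p² − 120·q² = 1 gives the fundamental solution (x₁, y₁) = (11, 1).
Step 2: Apply the recurrence (x_{n+1}, y_{n+1}) = (x₁x_n + 120y₁y_n, x₁y_n + y₁x_n) repeatedly.
  From (x_1, y_1) = (11, 1): x_2 = 11·11 + 120·1·1 = 241; y_2 = 11·1 + 1·11 = 22.
  From (x_2, y_2) = (241, 22): x_3 = 11·241 + 120·1·22 = 5291; y_3 = 11·22 + 1·241 = 483.
  From (x_3, y_3) = (5291, 483): x_4 = 11·5291 + 120·1·483 = 116161; y_4 = 11·483 + 1·5291 = 10604.
  From (x_4, y_4) = (116161, 10604): x_5 = 11·116161 + 120·1·10604 = 2550251; y_5 = 11·10604 + 1·116161 = 232805.
  From (x_5, y_5) = (2550251, 232805): x_6 = 11·2550251 + 120·1·232805 = 55989361; y_6 = 11·232805 + 1·2550251 = 5111106.
  From (x_6, y_6) = (55989361, 5111106): x_7 = 11·55989361 + 120·1·5111106 = 1229215691; y_7 = 11·5111106 + 1·55989361 = 112211527.
Step 3: Verify x_7² - 120·y_7² = 1510971215000607481 - 1510971215000607480 = 1 (should be 1). ✓

(x_1, y_1) = (11, 1); (x_7, y_7) = (1229215691, 112211527).


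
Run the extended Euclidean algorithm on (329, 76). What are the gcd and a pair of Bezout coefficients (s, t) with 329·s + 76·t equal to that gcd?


Euclidean algorithm on (329, 76) — divide until remainder is 0:
  329 = 4 · 76 + 25
  76 = 3 · 25 + 1
  25 = 25 · 1 + 0
gcd(329, 76) = 1.
Track Bezout coefficients alongside the remainders: start with r₀ = 329 = a·1 + b·0 (s = 1, t = 0) and r₁ = 76 = a·0 + b·1 (s = 0, t = 1); each new remainder r_{k+1} = r_{k-1} − q_k·r_k inherits s_{k+1} = s_{k-1} − q_k·s_k, t_{k+1} = t_{k-1} − q_k·t_k, so r_k = a·s_k + b·t_k at every step:
  q = 4: r = 25, s = 1 − 4·0 = 1, t = 0 − 4·1 = -4  (check: 329·1 + 76·(-4) = 25)
  q = 3: r = 1, s = 0 − 3·1 = -3, t = 1 − 3·(-4) = 13  (check: 329·(-3) + 76·13 = 1)
The row with r = 1 (the gcd) gives the Bezout coefficients s = -3, t = 13.
Result: 329 · (-3) + 76 · (13) = 1.

gcd(329, 76) = 1; s = -3, t = 13 (check: 329·(-3) + 76·13 = 1).


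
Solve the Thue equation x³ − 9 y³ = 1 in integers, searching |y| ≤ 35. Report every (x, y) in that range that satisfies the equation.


The equation is x³ - 9y³ = 1. For fixed y, x³ = 9·y³ + 1, so a solution requires the RHS to be a perfect cube.
Strategy: iterate y from -35 to 35, compute RHS = 9·y³ + 1, and check whether it is a (positive or negative) perfect cube.
Check small values of y:
  y = 0: RHS = 1 = (1)³ ⇒ x = 1 works.
  y = 1: RHS = 10 is not a perfect cube.
  y = -1: RHS = -8 = (-2)³ ⇒ x = -2 works.
  y = 2: RHS = 73 is not a perfect cube.
  y = -2: RHS = -71 is not a perfect cube.
  y = 3: RHS = 244 is not a perfect cube.
  y = -3: RHS = -242 is not a perfect cube.
Continuing the search up to |y| = 35 finds no further solutions beyond those listed.
Collected solutions: (1, 0), (-2, -1).

Solutions (with |y| ≤ 35): (1, 0), (-2, -1).


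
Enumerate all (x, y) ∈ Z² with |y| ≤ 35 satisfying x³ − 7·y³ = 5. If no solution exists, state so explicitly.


The equation is x³ - 7y³ = 5. For fixed y, x³ = 7·y³ + 5, so a solution requires the RHS to be a perfect cube.
Strategy: iterate y from -35 to 35, compute RHS = 7·y³ + 5, and check whether it is a (positive or negative) perfect cube.
Check small values of y:
  y = 0: RHS = 5 is not a perfect cube.
  y = 1: RHS = 12 is not a perfect cube.
  y = -1: RHS = -2 is not a perfect cube.
  y = 2: RHS = 61 is not a perfect cube.
  y = -2: RHS = -51 is not a perfect cube.
  y = 3: RHS = 194 is not a perfect cube.
  y = -3: RHS = -184 is not a perfect cube.
Continuing the search up to |y| = 35 finds no solutions either.
No (x, y) in the scanned range satisfies the equation.

No integer solutions with |y| ≤ 35.


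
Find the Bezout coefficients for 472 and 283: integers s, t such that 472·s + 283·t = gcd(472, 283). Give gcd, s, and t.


Euclidean algorithm on (472, 283) — divide until remainder is 0:
  472 = 1 · 283 + 189
  283 = 1 · 189 + 94
  189 = 2 · 94 + 1
  94 = 94 · 1 + 0
gcd(472, 283) = 1.
Track Bezout coefficients alongside the remainders: start with r₀ = 472 = a·1 + b·0 (s = 1, t = 0) and r₁ = 283 = a·0 + b·1 (s = 0, t = 1); each new remainder r_{k+1} = r_{k-1} − q_k·r_k inherits s_{k+1} = s_{k-1} − q_k·s_k, t_{k+1} = t_{k-1} − q_k·t_k, so r_k = a·s_k + b·t_k at every step:
  q = 1: r = 189, s = 1 − 1·0 = 1, t = 0 − 1·1 = -1  (check: 472·1 + 283·(-1) = 189)
  q = 1: r = 94, s = 0 − 1·1 = -1, t = 1 − 1·(-1) = 2  (check: 472·(-1) + 283·2 = 94)
  q = 2: r = 1, s = 1 − 2·(-1) = 3, t = -1 − 2·2 = -5  (check: 472·3 + 283·(-5) = 1)
The row with r = 1 (the gcd) gives the Bezout coefficients s = 3, t = -5.
Result: 472 · (3) + 283 · (-5) = 1.

gcd(472, 283) = 1; s = 3, t = -5 (check: 472·3 + 283·(-5) = 1).


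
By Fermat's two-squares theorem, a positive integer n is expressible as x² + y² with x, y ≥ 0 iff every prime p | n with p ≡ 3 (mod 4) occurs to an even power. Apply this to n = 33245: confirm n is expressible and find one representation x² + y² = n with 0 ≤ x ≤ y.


Step 1: Factor n = 33245 = 5 · 61 · 109.
Step 2: Check the mod-4 condition on each prime factor: 5 ≡ 1 (mod 4), exponent 1; 61 ≡ 1 (mod 4), exponent 1; 109 ≡ 1 (mod 4), exponent 1.
All primes ≡ 3 (mod 4) appear to even exponent (or don't appear), so by the two-squares theorem n IS expressible as a sum of two squares.
Step 3: Build a representation. Here n = 5 · 61 · 109 is a product of primes ≡ 1 (mod 4). Each prime p ≡ 1 (mod 4) is itself a sum of two squares; find a² by testing p − a² for a perfect square:
  5: 5 − 1² = 4 = 2² ⇒ 5 = 1² + 2².
  61: 61 − 1² = 60, 61 − 2² = 57, 61 − 3² = 52, 61 − 4² = 45, 61 − 5² = 36 = 6² ⇒ 61 = 5² + 6².
  109: 109 − 1² = 108, 109 − 2² = 105, 109 − 3² = 100 = 10² ⇒ 109 = 3² + 10².
  Combine using the Brahmagupta–Fibonacci identity (a² + b²)(c² + d²) = (ac − bd)² + (ad + bc)² = (ac + bd)² + (ad − bc)²:
  5 · 61 = 305: from (1² + 2²)(5² + 6²), take (1·5 − 2·6, 1·6 + 2·5) = (5 − 12, 6 + 10) = (-7, 16); dropping signs (only squares matter) gives (7, 16); check 7² + 16² = 49 + 256 = 305 ✓.
  305 · 109 = 33245: from (7² + 16²)(3² + 10²), take (7·3 − 16·10, 7·10 + 16·3) = (21 − 160, 70 + 48) = (-139, 118); dropping signs (only squares matter) gives (139, 118); check 139² + 118² = 19321 + 13924 = 33245 ✓.
Step 4: Order so x ≤ y and verify: 118² + 139² = 13924 + 19321 = 33245 = n. ✓

n = 33245 = 118² + 139² (one valid representation with x ≤ y).


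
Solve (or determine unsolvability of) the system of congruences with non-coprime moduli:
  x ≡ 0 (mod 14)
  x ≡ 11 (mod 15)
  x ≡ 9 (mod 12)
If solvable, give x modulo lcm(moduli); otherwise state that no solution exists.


Moduli 14, 15, 12 are not pairwise coprime, so CRT works modulo lcm(m_i) when all pairwise compatibility conditions hold.
Pairwise compatibility: gcd(m_i, m_j) must divide a_i - a_j for every pair.
Merge one congruence at a time:
  Start: x ≡ 0 (mod 14).
  Combine with x ≡ 11 (mod 15): gcd(14, 15) = 1; 11 - 0 = 11, which IS divisible by 1, so compatible.
    Write x = 0 + 14·t and substitute into x ≡ 11 (mod 15): 14·t ≡ 11 − 0 = 11 (mod 15).
    The inverse of 14 mod 15 is 14 (since 14·14 = 196 = 13·15 + 1), so t ≡ 14·11 = 154 ≡ 4 (mod 15).
    Then x = 0 + 14·4 = 56, valid modulo lcm(14, 15) = 210: x ≡ 56 (mod 210).
  Combine with x ≡ 9 (mod 12): gcd(210, 12) = 6, and 9 - 56 = -47 is NOT divisible by 6.
    ⇒ system is inconsistent (no integer solution).

No solution (the system is inconsistent).


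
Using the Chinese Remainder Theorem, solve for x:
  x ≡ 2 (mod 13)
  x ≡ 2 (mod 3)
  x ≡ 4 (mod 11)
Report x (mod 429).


Moduli 13, 3, 11 are pairwise coprime; by CRT there is a unique solution modulo M = 13 · 3 · 11 = 429.
Solve pairwise, accumulating the modulus:
  Start with x ≡ 2 (mod 13).
  Combine with x ≡ 2 (mod 3): since gcd(13, 3) = 1, we get a unique residue mod 39.
    Write x = 2 + 13·t and substitute into x ≡ 2 (mod 3): 13·t ≡ 2 − 2 = 0 (mod 3).
    Reduce coefficients mod 3: 1·t ≡ 0 (mod 3).
    So t ≡ 0 (mod 3).
    Then x = 2 + 13·0 = 2, valid modulo lcm(13, 3) = 39: x ≡ 2 (mod 39).
  Combine with x ≡ 4 (mod 11): since gcd(39, 11) = 1, we get a unique residue mod 429.
    Write x = 2 + 39·t and substitute into x ≡ 4 (mod 11): 39·t ≡ 4 − 2 = 2 (mod 11).
    Reduce coefficients mod 11: 6·t ≡ 2 (mod 11).
    The inverse of 6 mod 11 is 2 (since 6·2 = 12 = 1·11 + 1), so t ≡ 2·2 = 4 ≡ 4 (mod 11).
    Then x = 2 + 39·4 = 158, valid modulo lcm(39, 11) = 429: x ≡ 158 (mod 429).
Verify: 158 mod 13 = 2 ✓, 158 mod 3 = 2 ✓, 158 mod 11 = 4 ✓.

x ≡ 158 (mod 429).


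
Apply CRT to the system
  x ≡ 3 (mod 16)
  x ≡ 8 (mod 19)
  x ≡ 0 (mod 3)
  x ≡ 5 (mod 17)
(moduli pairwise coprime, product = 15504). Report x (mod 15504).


Product of moduli M = 16 · 19 · 3 · 17 = 15504.
Merge one congruence at a time:
  Start: x ≡ 3 (mod 16).
  Combine with x ≡ 8 (mod 19); new modulus lcm = 304.
    Write x = 3 + 16·t and substitute into x ≡ 8 (mod 19): 16·t ≡ 8 − 3 = 5 (mod 19).
    The inverse of 16 mod 19 is 6 (since 16·6 = 96 = 5·19 + 1), so t ≡ 6·5 = 30 ≡ 11 (mod 19).
    Then x = 3 + 16·11 = 179, valid modulo lcm(16, 19) = 304: x ≡ 179 (mod 304).
  Combine with x ≡ 0 (mod 3); new modulus lcm = 912.
    Write x = 179 + 304·t and substitute into x ≡ 0 (mod 3): 304·t ≡ 0 − 179 = -179 (mod 3).
    Reduce coefficients mod 3: 1·t ≡ 1 (mod 3).
    So t ≡ 1 (mod 3).
    Then x = 179 + 304·1 = 483, valid modulo lcm(304, 3) = 912: x ≡ 483 (mod 912).
  Combine with x ≡ 5 (mod 17); new modulus lcm = 15504.
    Write x = 483 + 912·t and substitute into x ≡ 5 (mod 17): 912·t ≡ 5 − 483 = -478 (mod 17).
    Reduce coefficients mod 17: 11·t ≡ 15 (mod 17).
    The inverse of 11 mod 17 is 14 (since 11·14 = 154 = 9·17 + 1), so t ≡ 14·15 = 210 ≡ 6 (mod 17).
    Then x = 483 + 912·6 = 5955, valid modulo lcm(912, 17) = 15504: x ≡ 5955 (mod 15504).
Verify against each original: 5955 mod 16 = 3, 5955 mod 19 = 8, 5955 mod 3 = 0, 5955 mod 17 = 5.

x ≡ 5955 (mod 15504).


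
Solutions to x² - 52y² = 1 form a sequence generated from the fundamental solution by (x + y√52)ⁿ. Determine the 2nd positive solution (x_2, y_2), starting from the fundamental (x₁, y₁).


Step 1: Find the fundamental solution (x₁, y₁) of x² - 52y² = 1.
  Expand √52 as a continued fraction. a₀ = ⌊√52⌋ = 7; iterate m_{k+1} = d_k·a_k − m_k, d_{k+1} = (52 − m_{k+1}²)/d_k, a_{k+1} = ⌊(a₀ + m_{k+1})/d_{k+1}⌋ (starting m₀ = 0, d₀ = 1), with convergents p_k = a_k·p_{k-1} + p_{k-2}, q_k = a_k·q_{k-1} + q_{k-2} (p₋₁ = 1, q₋₁ = 0):
  k = 0: a₀ = 7; p₀/q₀ = 7/1; p₀² − 52·q₀² = 49 − 52 = -3.
  k = 1: m = 7, d = 3, a = ⌊(7 + 7)/3⌋ = 4; p/q = (4·7 + 1)/(4·1 + 0) = 29/4; p² − 52·q² = 841 − 832 = 9.
  k = 2: m = 5, d = 9, a = ⌊(7 + 5)/9⌋ = 1; p/q = (1·29 + 7)/(1·4 + 1) = 36/5; p² − 52·q² = 1296 − 1300 = -4.
  k = 3: m = 4, d = 4, a = ⌊(7 + 4)/4⌋ = 2; p/q = (2·36 + 29)/(2·5 + 4) = 101/14; p² − 52·q² = 10201 − 10192 = 9.
  k = 4: m = 4, d = 9, a = ⌊(7 + 4)/9⌋ = 1; p/q = (1·101 + 36)/(1·14 + 5) = 137/19; p² − 52·q² = 18769 − 18772 = -3.
  k = 5: m = 5, d = 3, a = ⌊(7 + 5)/3⌋ = 4; p/q = (4·137 + 101)/(4·19 + 14) = 649/90; p² − 52·q² = 421201 − 421200 = 1.
  The first convergent with p² − 52·q² = 1 gives the fundamental solution (x₁, y₁) = (649, 90).
Step 2: Apply the recurrence (x_{n+1}, y_{n+1}) = (x₁x_n + 52y₁y_n, x₁y_n + y₁x_n) repeatedly.
  From (x_1, y_1) = (649, 90): x_2 = 649·649 + 52·90·90 = 842401; y_2 = 649·90 + 90·649 = 116820.
Step 3: Verify x_2² - 52·y_2² = 709639444801 - 709639444800 = 1 (should be 1). ✓

(x_1, y_1) = (649, 90); (x_2, y_2) = (842401, 116820).


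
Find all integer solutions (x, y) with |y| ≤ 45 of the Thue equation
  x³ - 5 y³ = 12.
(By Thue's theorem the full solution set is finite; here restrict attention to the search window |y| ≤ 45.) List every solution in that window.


The equation is x³ - 5y³ = 12. For fixed y, x³ = 5·y³ + 12, so a solution requires the RHS to be a perfect cube.
Strategy: iterate y from -45 to 45, compute RHS = 5·y³ + 12, and check whether it is a (positive or negative) perfect cube.
Check small values of y:
  y = 0: RHS = 12 is not a perfect cube.
  y = 1: RHS = 17 is not a perfect cube.
  y = -1: RHS = 7 is not a perfect cube.
  y = 2: RHS = 52 is not a perfect cube.
  y = -2: RHS = -28 is not a perfect cube.
  y = 3: RHS = 147 is not a perfect cube.
  y = -3: RHS = -123 is not a perfect cube.
Continuing the search up to |y| = 45 finds no solutions either.
No (x, y) in the scanned range satisfies the equation.

No integer solutions with |y| ≤ 45.


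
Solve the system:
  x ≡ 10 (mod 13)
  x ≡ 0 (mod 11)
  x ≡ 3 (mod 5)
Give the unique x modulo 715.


Moduli 13, 11, 5 are pairwise coprime; by CRT there is a unique solution modulo M = 13 · 11 · 5 = 715.
Solve pairwise, accumulating the modulus:
  Start with x ≡ 10 (mod 13).
  Combine with x ≡ 0 (mod 11): since gcd(13, 11) = 1, we get a unique residue mod 143.
    Write x = 10 + 13·t and substitute into x ≡ 0 (mod 11): 13·t ≡ 0 − 10 = -10 (mod 11).
    Reduce coefficients mod 11: 2·t ≡ 1 (mod 11).
    The inverse of 2 mod 11 is 6 (since 2·6 = 12 = 1·11 + 1), so t ≡ 6·1 = 6 ≡ 6 (mod 11).
    Then x = 10 + 13·6 = 88, valid modulo lcm(13, 11) = 143: x ≡ 88 (mod 143).
  Combine with x ≡ 3 (mod 5): since gcd(143, 5) = 1, we get a unique residue mod 715.
    Write x = 88 + 143·t and substitute into x ≡ 3 (mod 5): 143·t ≡ 3 − 88 = -85 (mod 5).
    Reduce coefficients mod 5: 3·t ≡ 0 (mod 5).
    The inverse of 3 mod 5 is 2 (since 3·2 = 6 = 1·5 + 1), so t ≡ 2·0 = 0 ≡ 0 (mod 5).
    Then x = 88 + 143·0 = 88, valid modulo lcm(143, 5) = 715: x ≡ 88 (mod 715).
Verify: 88 mod 13 = 10 ✓, 88 mod 11 = 0 ✓, 88 mod 5 = 3 ✓.

x ≡ 88 (mod 715).


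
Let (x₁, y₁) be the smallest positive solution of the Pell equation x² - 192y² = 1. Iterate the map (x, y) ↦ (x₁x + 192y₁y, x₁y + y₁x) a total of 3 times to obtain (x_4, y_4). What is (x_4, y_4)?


Step 1: Find the fundamental solution (x₁, y₁) of x² - 192y² = 1.
  Expand √192 as a continued fraction. a₀ = ⌊√192⌋ = 13; iterate m_{k+1} = d_k·a_k − m_k, d_{k+1} = (192 − m_{k+1}²)/d_k, a_{k+1} = ⌊(a₀ + m_{k+1})/d_{k+1}⌋ (starting m₀ = 0, d₀ = 1), with convergents p_k = a_k·p_{k-1} + p_{k-2}, q_k = a_k·q_{k-1} + q_{k-2} (p₋₁ = 1, q₋₁ = 0):
  k = 0: a₀ = 13; p₀/q₀ = 13/1; p₀² − 192·q₀² = 169 − 192 = -23.
  k = 1: m = 13, d = 23, a = ⌊(13 + 13)/23⌋ = 1; p/q = (1·13 + 1)/(1·1 + 0) = 14/1; p² − 192·q² = 196 − 192 = 4.
  k = 2: m = 10, d = 4, a = ⌊(13 + 10)/4⌋ = 5; p/q = (5·14 + 13)/(5·1 + 1) = 83/6; p² − 192·q² = 6889 − 6912 = -23.
  k = 3: m = 10, d = 23, a = ⌊(13 + 10)/23⌋ = 1; p/q = (1·83 + 14)/(1·6 + 1) = 97/7; p² − 192·q² = 9409 − 9408 = 1.
  The first convergent with p² − 192·q² = 1 gives the fundamental solution (x₁, y₁) = (97, 7).
Step 2: Apply the recurrence (x_{n+1}, y_{n+1}) = (x₁x_n + 192y₁y_n, x₁y_n + y₁x_n) repeatedly.
  From (x_1, y_1) = (97, 7): x_2 = 97·97 + 192·7·7 = 18817; y_2 = 97·7 + 7·97 = 1358.
  From (x_2, y_2) = (18817, 1358): x_3 = 97·18817 + 192·7·1358 = 3650401; y_3 = 97·1358 + 7·18817 = 263445.
  From (x_3, y_3) = (3650401, 263445): x_4 = 97·3650401 + 192·7·263445 = 708158977; y_4 = 97·263445 + 7·3650401 = 51106972.
Step 3: Verify x_4² - 192·y_4² = 501489136705686529 - 501489136705686528 = 1 (should be 1). ✓

(x_1, y_1) = (97, 7); (x_4, y_4) = (708158977, 51106972).


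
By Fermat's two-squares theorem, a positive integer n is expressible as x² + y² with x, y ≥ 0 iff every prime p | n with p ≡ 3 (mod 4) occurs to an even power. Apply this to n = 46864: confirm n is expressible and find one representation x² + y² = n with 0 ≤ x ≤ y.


Step 1: Factor n = 46864 = 2^4 · 29 · 101.
Step 2: Check the mod-4 condition on each prime factor: 2 = 2 (special); 29 ≡ 1 (mod 4), exponent 1; 101 ≡ 1 (mod 4), exponent 1.
All primes ≡ 3 (mod 4) appear to even exponent (or don't appear), so by the two-squares theorem n IS expressible as a sum of two squares.
Step 3: Build a representation. Group n = k² · m with k = 4 and m = 29 · 101 = 2929 (a product of primes ≡ 1 (mod 4)); a representation of m scales to one of n via (k·x)² + (k·y)² = k²(x² + y²). Each prime p ≡ 1 (mod 4) is itself a sum of two squares; find a² by testing p − a² for a perfect square:
  29: 29 − 1² = 28, 29 − 2² = 25 = 5² ⇒ 29 = 2² + 5².
  101: 101 − 1² = 100 = 10² ⇒ 101 = 1² + 10².
  Combine using the Brahmagupta–Fibonacci identity (a² + b²)(c² + d²) = (ac − bd)² + (ad + bc)² = (ac + bd)² + (ad − bc)²:
  29 · 101 = 2929: from (2² + 5²)(1² + 10²), take (2·1 − 5·10, 2·10 + 5·1) = (2 − 50, 20 + 5) = (-48, 25); dropping signs (only squares matter) gives (48, 25); check 48² + 25² = 2304 + 625 = 2929 ✓.
  Scale by k = 4: (4·48, 4·25) = (192, 100).
Step 4: Order so x ≤ y and verify: 100² + 192² = 10000 + 36864 = 46864 = n. ✓

n = 46864 = 100² + 192² (one valid representation with x ≤ y).


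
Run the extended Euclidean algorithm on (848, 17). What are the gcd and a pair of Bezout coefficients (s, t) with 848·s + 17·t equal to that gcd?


Euclidean algorithm on (848, 17) — divide until remainder is 0:
  848 = 49 · 17 + 15
  17 = 1 · 15 + 2
  15 = 7 · 2 + 1
  2 = 2 · 1 + 0
gcd(848, 17) = 1.
Track Bezout coefficients alongside the remainders: start with r₀ = 848 = a·1 + b·0 (s = 1, t = 0) and r₁ = 17 = a·0 + b·1 (s = 0, t = 1); each new remainder r_{k+1} = r_{k-1} − q_k·r_k inherits s_{k+1} = s_{k-1} − q_k·s_k, t_{k+1} = t_{k-1} − q_k·t_k, so r_k = a·s_k + b·t_k at every step:
  q = 49: r = 15, s = 1 − 49·0 = 1, t = 0 − 49·1 = -49  (check: 848·1 + 17·(-49) = 15)
  q = 1: r = 2, s = 0 − 1·1 = -1, t = 1 − 1·(-49) = 50  (check: 848·(-1) + 17·50 = 2)
  q = 7: r = 1, s = 1 − 7·(-1) = 8, t = -49 − 7·50 = -399  (check: 848·8 + 17·(-399) = 1)
The row with r = 1 (the gcd) gives the Bezout coefficients s = 8, t = -399.
Result: 848 · (8) + 17 · (-399) = 1.

gcd(848, 17) = 1; s = 8, t = -399 (check: 848·8 + 17·(-399) = 1).


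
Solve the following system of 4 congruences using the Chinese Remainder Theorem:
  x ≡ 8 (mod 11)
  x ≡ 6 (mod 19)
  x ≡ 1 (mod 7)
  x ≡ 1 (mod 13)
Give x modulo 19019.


Product of moduli M = 11 · 19 · 7 · 13 = 19019.
Merge one congruence at a time:
  Start: x ≡ 8 (mod 11).
  Combine with x ≡ 6 (mod 19); new modulus lcm = 209.
    Write x = 8 + 11·t and substitute into x ≡ 6 (mod 19): 11·t ≡ 6 − 8 = -2 (mod 19).
    Reduce coefficients mod 19: 11·t ≡ 17 (mod 19).
    The inverse of 11 mod 19 is 7 (since 11·7 = 77 = 4·19 + 1), so t ≡ 7·17 = 119 ≡ 5 (mod 19).
    Then x = 8 + 11·5 = 63, valid modulo lcm(11, 19) = 209: x ≡ 63 (mod 209).
  Combine with x ≡ 1 (mod 7); new modulus lcm = 1463.
    Write x = 63 + 209·t and substitute into x ≡ 1 (mod 7): 209·t ≡ 1 − 63 = -62 (mod 7).
    Reduce coefficients mod 7: 6·t ≡ 1 (mod 7).
    The inverse of 6 mod 7 is 6 (since 6·6 = 36 = 5·7 + 1), so t ≡ 6·1 = 6 ≡ 6 (mod 7).
    Then x = 63 + 209·6 = 1317, valid modulo lcm(209, 7) = 1463: x ≡ 1317 (mod 1463).
  Combine with x ≡ 1 (mod 13); new modulus lcm = 19019.
    Write x = 1317 + 1463·t and substitute into x ≡ 1 (mod 13): 1463·t ≡ 1 − 1317 = -1316 (mod 13).
    Reduce coefficients mod 13: 7·t ≡ 10 (mod 13).
    The inverse of 7 mod 13 is 2 (since 7·2 = 14 = 1·13 + 1), so t ≡ 2·10 = 20 ≡ 7 (mod 13).
    Then x = 1317 + 1463·7 = 11558, valid modulo lcm(1463, 13) = 19019: x ≡ 11558 (mod 19019).
Verify against each original: 11558 mod 11 = 8, 11558 mod 19 = 6, 11558 mod 7 = 1, 11558 mod 13 = 1.

x ≡ 11558 (mod 19019).


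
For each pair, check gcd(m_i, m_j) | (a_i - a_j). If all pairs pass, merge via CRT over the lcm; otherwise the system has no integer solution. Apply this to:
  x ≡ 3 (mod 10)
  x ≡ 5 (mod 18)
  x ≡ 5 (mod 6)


Moduli 10, 18, 6 are not pairwise coprime, so CRT works modulo lcm(m_i) when all pairwise compatibility conditions hold.
Pairwise compatibility: gcd(m_i, m_j) must divide a_i - a_j for every pair.
Merge one congruence at a time:
  Start: x ≡ 3 (mod 10).
  Combine with x ≡ 5 (mod 18): gcd(10, 18) = 2; 5 - 3 = 2, which IS divisible by 2, so compatible.
    Write x = 3 + 10·t and substitute into x ≡ 5 (mod 18): 10·t ≡ 5 − 3 = 2 (mod 18).
    Divide the congruence (and modulus) by g = 2: 5·t ≡ 1 (mod 9).
    The inverse of 5 mod 9 is 2 (since 5·2 = 10 = 1·9 + 1), so t ≡ 2·1 = 2 ≡ 2 (mod 9).
    Then x = 3 + 10·2 = 23, valid modulo lcm(10, 18) = 90: x ≡ 23 (mod 90).
  Combine with x ≡ 5 (mod 6): gcd(90, 6) = 6; 5 - 23 = -18, which IS divisible by 6, so compatible.
    Write x = 23 + 90·t and substitute into x ≡ 5 (mod 6): 90·t ≡ 5 − 23 = -18 (mod 6).
    Divide the congruence (and modulus) by g = 6: 15·t ≡ -3 (mod 1).
    Modulo 1 every t works; take t = 0.
    Then x = 23 + 90·0 = 23, valid modulo lcm(90, 6) = 90: x ≡ 23 (mod 90).
Verify: 23 mod 10 = 3, 23 mod 18 = 5, 23 mod 6 = 5.

x ≡ 23 (mod 90).


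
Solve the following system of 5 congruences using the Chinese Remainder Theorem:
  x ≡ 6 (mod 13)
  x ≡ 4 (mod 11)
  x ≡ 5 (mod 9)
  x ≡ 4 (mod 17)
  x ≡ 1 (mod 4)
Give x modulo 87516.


Product of moduli M = 13 · 11 · 9 · 17 · 4 = 87516.
Merge one congruence at a time:
  Start: x ≡ 6 (mod 13).
  Combine with x ≡ 4 (mod 11); new modulus lcm = 143.
    Write x = 6 + 13·t and substitute into x ≡ 4 (mod 11): 13·t ≡ 4 − 6 = -2 (mod 11).
    Reduce coefficients mod 11: 2·t ≡ 9 (mod 11).
    The inverse of 2 mod 11 is 6 (since 2·6 = 12 = 1·11 + 1), so t ≡ 6·9 = 54 ≡ 10 (mod 11).
    Then x = 6 + 13·10 = 136, valid modulo lcm(13, 11) = 143: x ≡ 136 (mod 143).
  Combine with x ≡ 5 (mod 9); new modulus lcm = 1287.
    Write x = 136 + 143·t and substitute into x ≡ 5 (mod 9): 143·t ≡ 5 − 136 = -131 (mod 9).
    Reduce coefficients mod 9: 8·t ≡ 4 (mod 9).
    The inverse of 8 mod 9 is 8 (since 8·8 = 64 = 7·9 + 1), so t ≡ 8·4 = 32 ≡ 5 (mod 9).
    Then x = 136 + 143·5 = 851, valid modulo lcm(143, 9) = 1287: x ≡ 851 (mod 1287).
  Combine with x ≡ 4 (mod 17); new modulus lcm = 21879.
    Write x = 851 + 1287·t and substitute into x ≡ 4 (mod 17): 1287·t ≡ 4 − 851 = -847 (mod 17).
    Reduce coefficients mod 17: 12·t ≡ 3 (mod 17).
    The inverse of 12 mod 17 is 10 (since 12·10 = 120 = 7·17 + 1), so t ≡ 10·3 = 30 ≡ 13 (mod 17).
    Then x = 851 + 1287·13 = 17582, valid modulo lcm(1287, 17) = 21879: x ≡ 17582 (mod 21879).
  Combine with x ≡ 1 (mod 4); new modulus lcm = 87516.
    Write x = 17582 + 21879·t and substitute into x ≡ 1 (mod 4): 21879·t ≡ 1 − 17582 = -17581 (mod 4).
    Reduce coefficients mod 4: 3·t ≡ 3 (mod 4).
    The inverse of 3 mod 4 is 3 (since 3·3 = 9 = 2·4 + 1), so t ≡ 3·3 = 9 ≡ 1 (mod 4).
    Then x = 17582 + 21879·1 = 39461, valid modulo lcm(21879, 4) = 87516: x ≡ 39461 (mod 87516).
Verify against each original: 39461 mod 13 = 6, 39461 mod 11 = 4, 39461 mod 9 = 5, 39461 mod 17 = 4, 39461 mod 4 = 1.

x ≡ 39461 (mod 87516).


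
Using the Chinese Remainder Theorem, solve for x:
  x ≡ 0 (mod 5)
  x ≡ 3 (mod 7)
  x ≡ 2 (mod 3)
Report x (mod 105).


Moduli 5, 7, 3 are pairwise coprime; by CRT there is a unique solution modulo M = 5 · 7 · 3 = 105.
Solve pairwise, accumulating the modulus:
  Start with x ≡ 0 (mod 5).
  Combine with x ≡ 3 (mod 7): since gcd(5, 7) = 1, we get a unique residue mod 35.
    Write x = 0 + 5·t and substitute into x ≡ 3 (mod 7): 5·t ≡ 3 − 0 = 3 (mod 7).
    The inverse of 5 mod 7 is 3 (since 5·3 = 15 = 2·7 + 1), so t ≡ 3·3 = 9 ≡ 2 (mod 7).
    Then x = 0 + 5·2 = 10, valid modulo lcm(5, 7) = 35: x ≡ 10 (mod 35).
  Combine with x ≡ 2 (mod 3): since gcd(35, 3) = 1, we get a unique residue mod 105.
    Write x = 10 + 35·t and substitute into x ≡ 2 (mod 3): 35·t ≡ 2 − 10 = -8 (mod 3).
    Reduce coefficients mod 3: 2·t ≡ 1 (mod 3).
    The inverse of 2 mod 3 is 2 (since 2·2 = 4 = 1·3 + 1), so t ≡ 2·1 = 2 ≡ 2 (mod 3).
    Then x = 10 + 35·2 = 80, valid modulo lcm(35, 3) = 105: x ≡ 80 (mod 105).
Verify: 80 mod 5 = 0 ✓, 80 mod 7 = 3 ✓, 80 mod 3 = 2 ✓.

x ≡ 80 (mod 105).


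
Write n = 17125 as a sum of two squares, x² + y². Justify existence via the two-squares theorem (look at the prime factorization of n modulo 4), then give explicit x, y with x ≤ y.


Step 1: Factor n = 17125 = 5^3 · 137.
Step 2: Check the mod-4 condition on each prime factor: 5 ≡ 1 (mod 4), exponent 3; 137 ≡ 1 (mod 4), exponent 1.
All primes ≡ 3 (mod 4) appear to even exponent (or don't appear), so by the two-squares theorem n IS expressible as a sum of two squares.
Step 3: Build a representation. Group n = k² · m with k = 5 and m = 5 · 137 = 685 (a product of primes ≡ 1 (mod 4)); a representation of m scales to one of n via (k·x)² + (k·y)² = k²(x² + y²). Each prime p ≡ 1 (mod 4) is itself a sum of two squares; find a² by testing p − a² for a perfect square:
  5: 5 − 1² = 4 = 2² ⇒ 5 = 1² + 2².
  137: 137 − 1² = 136, 137 − 2² = 133, 137 − 3² = 128, 137 − 4² = 121 = 11² ⇒ 137 = 4² + 11².
  Combine using the Brahmagupta–Fibonacci identity (a² + b²)(c² + d²) = (ac − bd)² + (ad + bc)² = (ac + bd)² + (ad − bc)²:
  5 · 137 = 685: from (1² + 2²)(4² + 11²), take (1·4 − 2·11, 1·11 + 2·4) = (4 − 22, 11 + 8) = (-18, 19); dropping signs (only squares matter) gives (18, 19); check 18² + 19² = 324 + 361 = 685 ✓.
  Scale by k = 5: (5·18, 5·19) = (90, 95).
Step 4: Order so x ≤ y and verify: 90² + 95² = 8100 + 9025 = 17125 = n. ✓

n = 17125 = 90² + 95² (one valid representation with x ≤ y).


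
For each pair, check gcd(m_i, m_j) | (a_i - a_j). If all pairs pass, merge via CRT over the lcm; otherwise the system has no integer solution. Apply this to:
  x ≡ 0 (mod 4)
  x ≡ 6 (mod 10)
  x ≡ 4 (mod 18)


Moduli 4, 10, 18 are not pairwise coprime, so CRT works modulo lcm(m_i) when all pairwise compatibility conditions hold.
Pairwise compatibility: gcd(m_i, m_j) must divide a_i - a_j for every pair.
Merge one congruence at a time:
  Start: x ≡ 0 (mod 4).
  Combine with x ≡ 6 (mod 10): gcd(4, 10) = 2; 6 - 0 = 6, which IS divisible by 2, so compatible.
    Write x = 0 + 4·t and substitute into x ≡ 6 (mod 10): 4·t ≡ 6 − 0 = 6 (mod 10).
    Divide the congruence (and modulus) by g = 2: 2·t ≡ 3 (mod 5).
    The inverse of 2 mod 5 is 3 (since 2·3 = 6 = 1·5 + 1), so t ≡ 3·3 = 9 ≡ 4 (mod 5).
    Then x = 0 + 4·4 = 16, valid modulo lcm(4, 10) = 20: x ≡ 16 (mod 20).
  Combine with x ≡ 4 (mod 18): gcd(20, 18) = 2; 4 - 16 = -12, which IS divisible by 2, so compatible.
    Write x = 16 + 20·t and substitute into x ≡ 4 (mod 18): 20·t ≡ 4 − 16 = -12 (mod 18).
    Divide the congruence (and modulus) by g = 2: 10·t ≡ -6 (mod 9).
    Reduce coefficients mod 9: 1·t ≡ 3 (mod 9).
    So t ≡ 3 (mod 9).
    Then x = 16 + 20·3 = 76, valid modulo lcm(20, 18) = 180: x ≡ 76 (mod 180).
Verify: 76 mod 4 = 0, 76 mod 10 = 6, 76 mod 18 = 4.

x ≡ 76 (mod 180).


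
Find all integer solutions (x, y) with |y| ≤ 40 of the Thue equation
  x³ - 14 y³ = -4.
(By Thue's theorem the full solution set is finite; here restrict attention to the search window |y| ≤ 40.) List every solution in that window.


The equation is x³ - 14y³ = -4. For fixed y, x³ = 14·y³ − 4, so a solution requires the RHS to be a perfect cube.
Strategy: iterate y from -40 to 40, compute RHS = 14·y³ − 4, and check whether it is a (positive or negative) perfect cube.
Check small values of y:
  y = 0: RHS = -4 is not a perfect cube.
  y = 1: RHS = 10 is not a perfect cube.
  y = -1: RHS = -18 is not a perfect cube.
  y = 2: RHS = 108 is not a perfect cube.
  y = -2: RHS = -116 is not a perfect cube.
  y = 3: RHS = 374 is not a perfect cube.
  y = -3: RHS = -382 is not a perfect cube.
Continuing the search up to |y| = 40 finds no solutions either.
No (x, y) in the scanned range satisfies the equation.

No integer solutions with |y| ≤ 40.
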